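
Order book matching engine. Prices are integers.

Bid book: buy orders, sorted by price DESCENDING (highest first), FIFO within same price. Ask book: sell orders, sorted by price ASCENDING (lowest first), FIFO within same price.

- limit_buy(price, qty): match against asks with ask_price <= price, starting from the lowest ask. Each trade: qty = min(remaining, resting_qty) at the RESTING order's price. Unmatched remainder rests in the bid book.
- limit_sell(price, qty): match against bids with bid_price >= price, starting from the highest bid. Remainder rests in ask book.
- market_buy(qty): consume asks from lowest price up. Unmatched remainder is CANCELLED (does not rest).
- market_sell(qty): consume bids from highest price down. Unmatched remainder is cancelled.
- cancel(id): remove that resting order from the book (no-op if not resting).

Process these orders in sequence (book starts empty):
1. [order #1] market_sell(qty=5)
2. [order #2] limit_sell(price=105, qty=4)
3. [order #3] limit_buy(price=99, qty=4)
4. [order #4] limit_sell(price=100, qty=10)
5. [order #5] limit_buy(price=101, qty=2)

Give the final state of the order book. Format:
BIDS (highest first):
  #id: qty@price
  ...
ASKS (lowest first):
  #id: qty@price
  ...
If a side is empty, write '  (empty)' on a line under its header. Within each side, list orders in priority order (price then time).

Answer: BIDS (highest first):
  #3: 4@99
ASKS (lowest first):
  #4: 8@100
  #2: 4@105

Derivation:
After op 1 [order #1] market_sell(qty=5): fills=none; bids=[-] asks=[-]
After op 2 [order #2] limit_sell(price=105, qty=4): fills=none; bids=[-] asks=[#2:4@105]
After op 3 [order #3] limit_buy(price=99, qty=4): fills=none; bids=[#3:4@99] asks=[#2:4@105]
After op 4 [order #4] limit_sell(price=100, qty=10): fills=none; bids=[#3:4@99] asks=[#4:10@100 #2:4@105]
After op 5 [order #5] limit_buy(price=101, qty=2): fills=#5x#4:2@100; bids=[#3:4@99] asks=[#4:8@100 #2:4@105]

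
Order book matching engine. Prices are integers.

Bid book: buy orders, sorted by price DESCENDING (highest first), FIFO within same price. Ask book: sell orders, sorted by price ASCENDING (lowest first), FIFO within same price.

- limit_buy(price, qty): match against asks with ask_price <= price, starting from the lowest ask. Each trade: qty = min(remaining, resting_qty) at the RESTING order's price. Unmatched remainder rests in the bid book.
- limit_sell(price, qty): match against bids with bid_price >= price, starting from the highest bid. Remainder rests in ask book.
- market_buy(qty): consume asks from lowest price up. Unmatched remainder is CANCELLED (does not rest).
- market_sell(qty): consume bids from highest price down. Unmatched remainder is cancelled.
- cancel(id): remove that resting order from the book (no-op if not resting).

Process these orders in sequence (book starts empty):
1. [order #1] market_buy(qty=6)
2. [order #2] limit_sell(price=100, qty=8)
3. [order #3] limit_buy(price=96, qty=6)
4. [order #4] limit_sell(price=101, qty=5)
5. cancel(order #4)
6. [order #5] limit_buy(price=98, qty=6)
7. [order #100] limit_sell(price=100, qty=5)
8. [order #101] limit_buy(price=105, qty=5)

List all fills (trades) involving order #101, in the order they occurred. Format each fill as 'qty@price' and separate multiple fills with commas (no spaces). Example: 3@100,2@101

Answer: 5@100

Derivation:
After op 1 [order #1] market_buy(qty=6): fills=none; bids=[-] asks=[-]
After op 2 [order #2] limit_sell(price=100, qty=8): fills=none; bids=[-] asks=[#2:8@100]
After op 3 [order #3] limit_buy(price=96, qty=6): fills=none; bids=[#3:6@96] asks=[#2:8@100]
After op 4 [order #4] limit_sell(price=101, qty=5): fills=none; bids=[#3:6@96] asks=[#2:8@100 #4:5@101]
After op 5 cancel(order #4): fills=none; bids=[#3:6@96] asks=[#2:8@100]
After op 6 [order #5] limit_buy(price=98, qty=6): fills=none; bids=[#5:6@98 #3:6@96] asks=[#2:8@100]
After op 7 [order #100] limit_sell(price=100, qty=5): fills=none; bids=[#5:6@98 #3:6@96] asks=[#2:8@100 #100:5@100]
After op 8 [order #101] limit_buy(price=105, qty=5): fills=#101x#2:5@100; bids=[#5:6@98 #3:6@96] asks=[#2:3@100 #100:5@100]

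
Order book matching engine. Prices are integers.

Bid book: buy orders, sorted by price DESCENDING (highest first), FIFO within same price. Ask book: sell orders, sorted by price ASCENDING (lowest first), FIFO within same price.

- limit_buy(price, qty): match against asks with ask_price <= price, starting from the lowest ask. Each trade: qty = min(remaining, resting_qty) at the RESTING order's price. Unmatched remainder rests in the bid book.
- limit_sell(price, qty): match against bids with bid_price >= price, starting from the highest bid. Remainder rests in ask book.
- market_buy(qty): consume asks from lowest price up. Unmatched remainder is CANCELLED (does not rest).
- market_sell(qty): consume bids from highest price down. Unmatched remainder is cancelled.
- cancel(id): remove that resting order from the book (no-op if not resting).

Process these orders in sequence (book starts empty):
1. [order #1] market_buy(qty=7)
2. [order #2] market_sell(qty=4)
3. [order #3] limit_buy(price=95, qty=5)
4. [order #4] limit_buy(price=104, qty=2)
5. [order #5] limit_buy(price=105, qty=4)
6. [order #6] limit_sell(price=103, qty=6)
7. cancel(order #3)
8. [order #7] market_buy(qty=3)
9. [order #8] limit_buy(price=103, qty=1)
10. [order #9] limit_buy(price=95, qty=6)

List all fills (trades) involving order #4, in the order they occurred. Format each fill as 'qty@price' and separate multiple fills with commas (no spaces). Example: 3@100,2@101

Answer: 2@104

Derivation:
After op 1 [order #1] market_buy(qty=7): fills=none; bids=[-] asks=[-]
After op 2 [order #2] market_sell(qty=4): fills=none; bids=[-] asks=[-]
After op 3 [order #3] limit_buy(price=95, qty=5): fills=none; bids=[#3:5@95] asks=[-]
After op 4 [order #4] limit_buy(price=104, qty=2): fills=none; bids=[#4:2@104 #3:5@95] asks=[-]
After op 5 [order #5] limit_buy(price=105, qty=4): fills=none; bids=[#5:4@105 #4:2@104 #3:5@95] asks=[-]
After op 6 [order #6] limit_sell(price=103, qty=6): fills=#5x#6:4@105 #4x#6:2@104; bids=[#3:5@95] asks=[-]
After op 7 cancel(order #3): fills=none; bids=[-] asks=[-]
After op 8 [order #7] market_buy(qty=3): fills=none; bids=[-] asks=[-]
After op 9 [order #8] limit_buy(price=103, qty=1): fills=none; bids=[#8:1@103] asks=[-]
After op 10 [order #9] limit_buy(price=95, qty=6): fills=none; bids=[#8:1@103 #9:6@95] asks=[-]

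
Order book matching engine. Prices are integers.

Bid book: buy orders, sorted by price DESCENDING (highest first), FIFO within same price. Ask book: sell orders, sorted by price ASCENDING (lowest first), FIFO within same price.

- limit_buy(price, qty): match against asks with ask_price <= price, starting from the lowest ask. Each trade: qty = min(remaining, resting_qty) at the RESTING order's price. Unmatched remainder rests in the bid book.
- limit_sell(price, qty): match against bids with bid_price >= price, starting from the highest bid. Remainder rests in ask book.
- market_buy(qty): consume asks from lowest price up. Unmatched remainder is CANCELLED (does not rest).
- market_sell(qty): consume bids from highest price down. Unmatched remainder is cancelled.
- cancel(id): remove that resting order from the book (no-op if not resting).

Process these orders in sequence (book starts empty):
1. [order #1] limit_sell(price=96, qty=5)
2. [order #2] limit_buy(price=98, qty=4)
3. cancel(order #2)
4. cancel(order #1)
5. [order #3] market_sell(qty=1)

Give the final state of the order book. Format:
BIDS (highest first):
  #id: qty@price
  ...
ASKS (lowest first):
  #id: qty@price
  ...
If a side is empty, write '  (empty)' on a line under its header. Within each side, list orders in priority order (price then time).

Answer: BIDS (highest first):
  (empty)
ASKS (lowest first):
  (empty)

Derivation:
After op 1 [order #1] limit_sell(price=96, qty=5): fills=none; bids=[-] asks=[#1:5@96]
After op 2 [order #2] limit_buy(price=98, qty=4): fills=#2x#1:4@96; bids=[-] asks=[#1:1@96]
After op 3 cancel(order #2): fills=none; bids=[-] asks=[#1:1@96]
After op 4 cancel(order #1): fills=none; bids=[-] asks=[-]
After op 5 [order #3] market_sell(qty=1): fills=none; bids=[-] asks=[-]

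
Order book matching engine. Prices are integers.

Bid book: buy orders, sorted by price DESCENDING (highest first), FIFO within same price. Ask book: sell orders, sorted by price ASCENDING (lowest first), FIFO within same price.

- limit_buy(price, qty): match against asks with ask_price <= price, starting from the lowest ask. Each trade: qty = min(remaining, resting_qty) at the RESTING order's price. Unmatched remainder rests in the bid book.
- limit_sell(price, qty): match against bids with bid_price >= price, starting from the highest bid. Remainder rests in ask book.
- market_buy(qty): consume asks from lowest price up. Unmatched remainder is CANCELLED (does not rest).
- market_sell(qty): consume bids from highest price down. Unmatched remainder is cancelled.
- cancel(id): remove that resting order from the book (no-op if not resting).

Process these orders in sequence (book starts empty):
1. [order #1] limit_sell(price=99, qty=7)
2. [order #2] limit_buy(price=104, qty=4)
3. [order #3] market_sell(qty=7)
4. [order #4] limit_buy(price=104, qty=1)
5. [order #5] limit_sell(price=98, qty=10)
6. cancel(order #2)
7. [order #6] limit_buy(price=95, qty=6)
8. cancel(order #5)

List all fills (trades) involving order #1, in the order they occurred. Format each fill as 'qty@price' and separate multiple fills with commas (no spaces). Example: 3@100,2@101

After op 1 [order #1] limit_sell(price=99, qty=7): fills=none; bids=[-] asks=[#1:7@99]
After op 2 [order #2] limit_buy(price=104, qty=4): fills=#2x#1:4@99; bids=[-] asks=[#1:3@99]
After op 3 [order #3] market_sell(qty=7): fills=none; bids=[-] asks=[#1:3@99]
After op 4 [order #4] limit_buy(price=104, qty=1): fills=#4x#1:1@99; bids=[-] asks=[#1:2@99]
After op 5 [order #5] limit_sell(price=98, qty=10): fills=none; bids=[-] asks=[#5:10@98 #1:2@99]
After op 6 cancel(order #2): fills=none; bids=[-] asks=[#5:10@98 #1:2@99]
After op 7 [order #6] limit_buy(price=95, qty=6): fills=none; bids=[#6:6@95] asks=[#5:10@98 #1:2@99]
After op 8 cancel(order #5): fills=none; bids=[#6:6@95] asks=[#1:2@99]

Answer: 4@99,1@99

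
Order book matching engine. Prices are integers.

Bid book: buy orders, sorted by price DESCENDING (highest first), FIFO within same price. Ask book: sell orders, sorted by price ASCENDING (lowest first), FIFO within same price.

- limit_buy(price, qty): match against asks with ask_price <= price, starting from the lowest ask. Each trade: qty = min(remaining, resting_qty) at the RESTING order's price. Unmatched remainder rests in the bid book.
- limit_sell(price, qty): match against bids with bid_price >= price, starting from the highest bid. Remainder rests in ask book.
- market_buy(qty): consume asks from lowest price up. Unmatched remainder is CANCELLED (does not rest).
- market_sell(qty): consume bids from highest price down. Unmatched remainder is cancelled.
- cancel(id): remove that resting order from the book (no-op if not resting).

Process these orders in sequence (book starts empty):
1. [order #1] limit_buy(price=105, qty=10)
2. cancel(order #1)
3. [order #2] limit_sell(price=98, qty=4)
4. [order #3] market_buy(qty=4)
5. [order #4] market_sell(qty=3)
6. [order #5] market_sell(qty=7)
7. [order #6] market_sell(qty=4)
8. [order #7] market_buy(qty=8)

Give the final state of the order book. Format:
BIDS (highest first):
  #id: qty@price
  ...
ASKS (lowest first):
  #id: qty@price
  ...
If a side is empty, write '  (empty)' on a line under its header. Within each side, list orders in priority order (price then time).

Answer: BIDS (highest first):
  (empty)
ASKS (lowest first):
  (empty)

Derivation:
After op 1 [order #1] limit_buy(price=105, qty=10): fills=none; bids=[#1:10@105] asks=[-]
After op 2 cancel(order #1): fills=none; bids=[-] asks=[-]
After op 3 [order #2] limit_sell(price=98, qty=4): fills=none; bids=[-] asks=[#2:4@98]
After op 4 [order #3] market_buy(qty=4): fills=#3x#2:4@98; bids=[-] asks=[-]
After op 5 [order #4] market_sell(qty=3): fills=none; bids=[-] asks=[-]
After op 6 [order #5] market_sell(qty=7): fills=none; bids=[-] asks=[-]
After op 7 [order #6] market_sell(qty=4): fills=none; bids=[-] asks=[-]
After op 8 [order #7] market_buy(qty=8): fills=none; bids=[-] asks=[-]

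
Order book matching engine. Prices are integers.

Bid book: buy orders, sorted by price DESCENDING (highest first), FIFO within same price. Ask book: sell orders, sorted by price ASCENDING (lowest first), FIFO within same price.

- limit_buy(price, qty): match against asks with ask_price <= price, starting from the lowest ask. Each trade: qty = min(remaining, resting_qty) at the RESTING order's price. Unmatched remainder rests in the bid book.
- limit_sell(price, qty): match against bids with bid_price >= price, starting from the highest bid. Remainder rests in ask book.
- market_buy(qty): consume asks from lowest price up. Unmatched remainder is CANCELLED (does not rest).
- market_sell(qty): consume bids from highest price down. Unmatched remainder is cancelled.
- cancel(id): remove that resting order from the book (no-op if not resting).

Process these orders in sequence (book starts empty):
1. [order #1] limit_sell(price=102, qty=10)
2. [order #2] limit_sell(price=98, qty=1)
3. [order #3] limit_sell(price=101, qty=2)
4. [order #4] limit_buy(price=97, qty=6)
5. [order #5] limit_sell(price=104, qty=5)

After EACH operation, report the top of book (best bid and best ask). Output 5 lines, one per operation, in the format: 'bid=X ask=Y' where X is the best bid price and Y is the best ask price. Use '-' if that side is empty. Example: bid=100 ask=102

Answer: bid=- ask=102
bid=- ask=98
bid=- ask=98
bid=97 ask=98
bid=97 ask=98

Derivation:
After op 1 [order #1] limit_sell(price=102, qty=10): fills=none; bids=[-] asks=[#1:10@102]
After op 2 [order #2] limit_sell(price=98, qty=1): fills=none; bids=[-] asks=[#2:1@98 #1:10@102]
After op 3 [order #3] limit_sell(price=101, qty=2): fills=none; bids=[-] asks=[#2:1@98 #3:2@101 #1:10@102]
After op 4 [order #4] limit_buy(price=97, qty=6): fills=none; bids=[#4:6@97] asks=[#2:1@98 #3:2@101 #1:10@102]
After op 5 [order #5] limit_sell(price=104, qty=5): fills=none; bids=[#4:6@97] asks=[#2:1@98 #3:2@101 #1:10@102 #5:5@104]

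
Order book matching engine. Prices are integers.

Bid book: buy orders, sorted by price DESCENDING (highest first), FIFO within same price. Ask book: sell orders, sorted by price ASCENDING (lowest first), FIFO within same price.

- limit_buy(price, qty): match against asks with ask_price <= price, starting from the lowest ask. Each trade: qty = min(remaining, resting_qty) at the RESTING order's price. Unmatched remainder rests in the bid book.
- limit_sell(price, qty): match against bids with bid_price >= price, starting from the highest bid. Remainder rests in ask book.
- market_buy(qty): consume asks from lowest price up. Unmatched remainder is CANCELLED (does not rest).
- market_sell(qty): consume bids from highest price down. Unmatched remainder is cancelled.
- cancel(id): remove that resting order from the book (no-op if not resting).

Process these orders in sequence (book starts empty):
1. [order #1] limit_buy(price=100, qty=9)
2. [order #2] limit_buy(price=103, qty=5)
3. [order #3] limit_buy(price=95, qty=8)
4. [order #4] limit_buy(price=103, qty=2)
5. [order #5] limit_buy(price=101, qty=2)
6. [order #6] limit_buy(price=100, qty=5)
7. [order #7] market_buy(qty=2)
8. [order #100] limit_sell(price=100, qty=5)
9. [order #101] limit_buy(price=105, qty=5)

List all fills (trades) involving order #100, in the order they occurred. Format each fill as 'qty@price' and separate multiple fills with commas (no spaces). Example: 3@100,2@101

Answer: 5@103

Derivation:
After op 1 [order #1] limit_buy(price=100, qty=9): fills=none; bids=[#1:9@100] asks=[-]
After op 2 [order #2] limit_buy(price=103, qty=5): fills=none; bids=[#2:5@103 #1:9@100] asks=[-]
After op 3 [order #3] limit_buy(price=95, qty=8): fills=none; bids=[#2:5@103 #1:9@100 #3:8@95] asks=[-]
After op 4 [order #4] limit_buy(price=103, qty=2): fills=none; bids=[#2:5@103 #4:2@103 #1:9@100 #3:8@95] asks=[-]
After op 5 [order #5] limit_buy(price=101, qty=2): fills=none; bids=[#2:5@103 #4:2@103 #5:2@101 #1:9@100 #3:8@95] asks=[-]
After op 6 [order #6] limit_buy(price=100, qty=5): fills=none; bids=[#2:5@103 #4:2@103 #5:2@101 #1:9@100 #6:5@100 #3:8@95] asks=[-]
After op 7 [order #7] market_buy(qty=2): fills=none; bids=[#2:5@103 #4:2@103 #5:2@101 #1:9@100 #6:5@100 #3:8@95] asks=[-]
After op 8 [order #100] limit_sell(price=100, qty=5): fills=#2x#100:5@103; bids=[#4:2@103 #5:2@101 #1:9@100 #6:5@100 #3:8@95] asks=[-]
After op 9 [order #101] limit_buy(price=105, qty=5): fills=none; bids=[#101:5@105 #4:2@103 #5:2@101 #1:9@100 #6:5@100 #3:8@95] asks=[-]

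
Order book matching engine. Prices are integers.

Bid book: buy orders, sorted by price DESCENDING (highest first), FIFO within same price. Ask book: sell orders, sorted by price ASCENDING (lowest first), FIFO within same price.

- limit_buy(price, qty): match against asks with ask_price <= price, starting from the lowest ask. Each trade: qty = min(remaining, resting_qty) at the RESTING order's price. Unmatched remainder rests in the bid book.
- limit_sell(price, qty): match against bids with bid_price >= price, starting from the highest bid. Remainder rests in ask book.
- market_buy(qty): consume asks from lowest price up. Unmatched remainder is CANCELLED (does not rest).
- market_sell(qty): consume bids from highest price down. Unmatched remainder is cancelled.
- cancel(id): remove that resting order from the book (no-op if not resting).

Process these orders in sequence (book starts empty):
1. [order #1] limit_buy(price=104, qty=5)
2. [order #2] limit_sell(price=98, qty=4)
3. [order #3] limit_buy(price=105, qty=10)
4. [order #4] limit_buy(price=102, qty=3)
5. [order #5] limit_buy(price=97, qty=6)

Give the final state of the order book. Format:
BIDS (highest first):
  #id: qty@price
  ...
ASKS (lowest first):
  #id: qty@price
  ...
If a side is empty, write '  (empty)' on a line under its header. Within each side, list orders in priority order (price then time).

Answer: BIDS (highest first):
  #3: 10@105
  #1: 1@104
  #4: 3@102
  #5: 6@97
ASKS (lowest first):
  (empty)

Derivation:
After op 1 [order #1] limit_buy(price=104, qty=5): fills=none; bids=[#1:5@104] asks=[-]
After op 2 [order #2] limit_sell(price=98, qty=4): fills=#1x#2:4@104; bids=[#1:1@104] asks=[-]
After op 3 [order #3] limit_buy(price=105, qty=10): fills=none; bids=[#3:10@105 #1:1@104] asks=[-]
After op 4 [order #4] limit_buy(price=102, qty=3): fills=none; bids=[#3:10@105 #1:1@104 #4:3@102] asks=[-]
After op 5 [order #5] limit_buy(price=97, qty=6): fills=none; bids=[#3:10@105 #1:1@104 #4:3@102 #5:6@97] asks=[-]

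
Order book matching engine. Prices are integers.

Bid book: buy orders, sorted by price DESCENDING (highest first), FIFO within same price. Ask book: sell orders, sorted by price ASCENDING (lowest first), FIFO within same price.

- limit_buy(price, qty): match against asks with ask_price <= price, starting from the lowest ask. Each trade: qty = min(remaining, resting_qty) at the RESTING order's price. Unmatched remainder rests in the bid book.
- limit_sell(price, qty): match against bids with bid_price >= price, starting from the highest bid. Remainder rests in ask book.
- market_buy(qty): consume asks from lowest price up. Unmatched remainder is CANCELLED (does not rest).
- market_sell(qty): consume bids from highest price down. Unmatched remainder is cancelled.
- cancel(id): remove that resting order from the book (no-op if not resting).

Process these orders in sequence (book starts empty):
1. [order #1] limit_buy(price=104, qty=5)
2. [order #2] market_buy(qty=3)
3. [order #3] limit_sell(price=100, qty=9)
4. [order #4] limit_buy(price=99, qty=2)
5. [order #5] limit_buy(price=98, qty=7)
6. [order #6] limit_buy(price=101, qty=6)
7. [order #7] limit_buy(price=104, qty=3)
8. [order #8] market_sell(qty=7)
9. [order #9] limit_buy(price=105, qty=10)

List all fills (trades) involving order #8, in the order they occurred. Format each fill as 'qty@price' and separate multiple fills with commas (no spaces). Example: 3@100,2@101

After op 1 [order #1] limit_buy(price=104, qty=5): fills=none; bids=[#1:5@104] asks=[-]
After op 2 [order #2] market_buy(qty=3): fills=none; bids=[#1:5@104] asks=[-]
After op 3 [order #3] limit_sell(price=100, qty=9): fills=#1x#3:5@104; bids=[-] asks=[#3:4@100]
After op 4 [order #4] limit_buy(price=99, qty=2): fills=none; bids=[#4:2@99] asks=[#3:4@100]
After op 5 [order #5] limit_buy(price=98, qty=7): fills=none; bids=[#4:2@99 #5:7@98] asks=[#3:4@100]
After op 6 [order #6] limit_buy(price=101, qty=6): fills=#6x#3:4@100; bids=[#6:2@101 #4:2@99 #5:7@98] asks=[-]
After op 7 [order #7] limit_buy(price=104, qty=3): fills=none; bids=[#7:3@104 #6:2@101 #4:2@99 #5:7@98] asks=[-]
After op 8 [order #8] market_sell(qty=7): fills=#7x#8:3@104 #6x#8:2@101 #4x#8:2@99; bids=[#5:7@98] asks=[-]
After op 9 [order #9] limit_buy(price=105, qty=10): fills=none; bids=[#9:10@105 #5:7@98] asks=[-]

Answer: 3@104,2@101,2@99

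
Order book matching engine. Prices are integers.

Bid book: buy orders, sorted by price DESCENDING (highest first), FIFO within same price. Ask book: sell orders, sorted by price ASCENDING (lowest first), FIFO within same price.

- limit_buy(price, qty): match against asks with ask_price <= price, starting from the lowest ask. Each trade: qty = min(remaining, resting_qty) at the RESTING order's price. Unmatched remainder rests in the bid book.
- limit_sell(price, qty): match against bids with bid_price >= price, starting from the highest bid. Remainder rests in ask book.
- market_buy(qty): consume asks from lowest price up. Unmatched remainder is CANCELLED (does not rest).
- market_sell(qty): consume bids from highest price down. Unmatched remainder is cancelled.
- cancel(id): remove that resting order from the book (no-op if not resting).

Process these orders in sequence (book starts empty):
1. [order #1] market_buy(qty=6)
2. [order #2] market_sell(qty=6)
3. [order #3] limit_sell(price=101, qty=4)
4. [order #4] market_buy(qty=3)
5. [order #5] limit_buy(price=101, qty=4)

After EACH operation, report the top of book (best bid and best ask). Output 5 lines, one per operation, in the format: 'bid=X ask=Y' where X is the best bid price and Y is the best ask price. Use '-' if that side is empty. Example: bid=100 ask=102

After op 1 [order #1] market_buy(qty=6): fills=none; bids=[-] asks=[-]
After op 2 [order #2] market_sell(qty=6): fills=none; bids=[-] asks=[-]
After op 3 [order #3] limit_sell(price=101, qty=4): fills=none; bids=[-] asks=[#3:4@101]
After op 4 [order #4] market_buy(qty=3): fills=#4x#3:3@101; bids=[-] asks=[#3:1@101]
After op 5 [order #5] limit_buy(price=101, qty=4): fills=#5x#3:1@101; bids=[#5:3@101] asks=[-]

Answer: bid=- ask=-
bid=- ask=-
bid=- ask=101
bid=- ask=101
bid=101 ask=-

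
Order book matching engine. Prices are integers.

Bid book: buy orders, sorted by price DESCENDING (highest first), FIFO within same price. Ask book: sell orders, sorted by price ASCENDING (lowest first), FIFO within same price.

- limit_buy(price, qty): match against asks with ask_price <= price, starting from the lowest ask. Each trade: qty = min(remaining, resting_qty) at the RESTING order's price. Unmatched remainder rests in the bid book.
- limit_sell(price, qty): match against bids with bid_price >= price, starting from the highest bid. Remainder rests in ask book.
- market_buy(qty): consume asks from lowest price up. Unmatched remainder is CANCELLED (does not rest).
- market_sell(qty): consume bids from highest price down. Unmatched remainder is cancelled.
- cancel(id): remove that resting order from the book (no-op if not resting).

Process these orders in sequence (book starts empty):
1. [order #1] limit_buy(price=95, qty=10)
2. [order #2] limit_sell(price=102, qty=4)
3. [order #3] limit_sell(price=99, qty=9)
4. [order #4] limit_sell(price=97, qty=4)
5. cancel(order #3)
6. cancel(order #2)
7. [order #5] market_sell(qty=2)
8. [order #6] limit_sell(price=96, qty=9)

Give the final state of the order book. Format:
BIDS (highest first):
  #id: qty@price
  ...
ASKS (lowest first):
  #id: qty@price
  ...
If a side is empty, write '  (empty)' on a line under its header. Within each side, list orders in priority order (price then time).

Answer: BIDS (highest first):
  #1: 8@95
ASKS (lowest first):
  #6: 9@96
  #4: 4@97

Derivation:
After op 1 [order #1] limit_buy(price=95, qty=10): fills=none; bids=[#1:10@95] asks=[-]
After op 2 [order #2] limit_sell(price=102, qty=4): fills=none; bids=[#1:10@95] asks=[#2:4@102]
After op 3 [order #3] limit_sell(price=99, qty=9): fills=none; bids=[#1:10@95] asks=[#3:9@99 #2:4@102]
After op 4 [order #4] limit_sell(price=97, qty=4): fills=none; bids=[#1:10@95] asks=[#4:4@97 #3:9@99 #2:4@102]
After op 5 cancel(order #3): fills=none; bids=[#1:10@95] asks=[#4:4@97 #2:4@102]
After op 6 cancel(order #2): fills=none; bids=[#1:10@95] asks=[#4:4@97]
After op 7 [order #5] market_sell(qty=2): fills=#1x#5:2@95; bids=[#1:8@95] asks=[#4:4@97]
After op 8 [order #6] limit_sell(price=96, qty=9): fills=none; bids=[#1:8@95] asks=[#6:9@96 #4:4@97]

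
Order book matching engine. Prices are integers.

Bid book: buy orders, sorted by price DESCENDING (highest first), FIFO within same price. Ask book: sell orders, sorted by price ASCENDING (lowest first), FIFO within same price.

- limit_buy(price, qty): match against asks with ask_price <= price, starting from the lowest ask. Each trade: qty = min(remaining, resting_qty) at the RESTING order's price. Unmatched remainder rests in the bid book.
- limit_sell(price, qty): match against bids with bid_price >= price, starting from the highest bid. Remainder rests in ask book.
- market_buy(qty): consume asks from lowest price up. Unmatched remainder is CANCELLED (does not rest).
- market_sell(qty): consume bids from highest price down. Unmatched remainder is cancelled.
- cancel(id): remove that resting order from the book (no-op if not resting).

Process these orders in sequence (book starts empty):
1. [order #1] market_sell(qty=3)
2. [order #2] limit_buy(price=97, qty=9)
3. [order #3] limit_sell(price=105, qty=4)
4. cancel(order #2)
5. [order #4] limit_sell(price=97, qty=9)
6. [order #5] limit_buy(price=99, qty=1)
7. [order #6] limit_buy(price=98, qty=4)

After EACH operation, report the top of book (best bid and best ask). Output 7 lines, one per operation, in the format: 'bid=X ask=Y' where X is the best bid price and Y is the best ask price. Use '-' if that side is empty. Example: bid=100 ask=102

Answer: bid=- ask=-
bid=97 ask=-
bid=97 ask=105
bid=- ask=105
bid=- ask=97
bid=- ask=97
bid=- ask=97

Derivation:
After op 1 [order #1] market_sell(qty=3): fills=none; bids=[-] asks=[-]
After op 2 [order #2] limit_buy(price=97, qty=9): fills=none; bids=[#2:9@97] asks=[-]
After op 3 [order #3] limit_sell(price=105, qty=4): fills=none; bids=[#2:9@97] asks=[#3:4@105]
After op 4 cancel(order #2): fills=none; bids=[-] asks=[#3:4@105]
After op 5 [order #4] limit_sell(price=97, qty=9): fills=none; bids=[-] asks=[#4:9@97 #3:4@105]
After op 6 [order #5] limit_buy(price=99, qty=1): fills=#5x#4:1@97; bids=[-] asks=[#4:8@97 #3:4@105]
After op 7 [order #6] limit_buy(price=98, qty=4): fills=#6x#4:4@97; bids=[-] asks=[#4:4@97 #3:4@105]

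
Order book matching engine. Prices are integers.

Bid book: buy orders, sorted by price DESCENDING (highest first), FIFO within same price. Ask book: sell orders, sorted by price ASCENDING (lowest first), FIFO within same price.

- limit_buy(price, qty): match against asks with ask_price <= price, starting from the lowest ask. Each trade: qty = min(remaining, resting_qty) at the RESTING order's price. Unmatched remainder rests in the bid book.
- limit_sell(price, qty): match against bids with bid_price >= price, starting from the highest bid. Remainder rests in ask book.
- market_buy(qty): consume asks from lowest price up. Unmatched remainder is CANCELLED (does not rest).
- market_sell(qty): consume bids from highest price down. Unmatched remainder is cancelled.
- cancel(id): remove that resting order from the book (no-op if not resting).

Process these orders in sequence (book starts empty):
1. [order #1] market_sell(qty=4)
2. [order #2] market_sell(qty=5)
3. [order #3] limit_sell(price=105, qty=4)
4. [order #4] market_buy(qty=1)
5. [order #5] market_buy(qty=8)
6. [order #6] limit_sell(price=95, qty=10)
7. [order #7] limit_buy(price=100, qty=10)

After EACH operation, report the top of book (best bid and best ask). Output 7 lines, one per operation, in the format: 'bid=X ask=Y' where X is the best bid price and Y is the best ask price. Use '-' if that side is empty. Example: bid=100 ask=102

After op 1 [order #1] market_sell(qty=4): fills=none; bids=[-] asks=[-]
After op 2 [order #2] market_sell(qty=5): fills=none; bids=[-] asks=[-]
After op 3 [order #3] limit_sell(price=105, qty=4): fills=none; bids=[-] asks=[#3:4@105]
After op 4 [order #4] market_buy(qty=1): fills=#4x#3:1@105; bids=[-] asks=[#3:3@105]
After op 5 [order #5] market_buy(qty=8): fills=#5x#3:3@105; bids=[-] asks=[-]
After op 6 [order #6] limit_sell(price=95, qty=10): fills=none; bids=[-] asks=[#6:10@95]
After op 7 [order #7] limit_buy(price=100, qty=10): fills=#7x#6:10@95; bids=[-] asks=[-]

Answer: bid=- ask=-
bid=- ask=-
bid=- ask=105
bid=- ask=105
bid=- ask=-
bid=- ask=95
bid=- ask=-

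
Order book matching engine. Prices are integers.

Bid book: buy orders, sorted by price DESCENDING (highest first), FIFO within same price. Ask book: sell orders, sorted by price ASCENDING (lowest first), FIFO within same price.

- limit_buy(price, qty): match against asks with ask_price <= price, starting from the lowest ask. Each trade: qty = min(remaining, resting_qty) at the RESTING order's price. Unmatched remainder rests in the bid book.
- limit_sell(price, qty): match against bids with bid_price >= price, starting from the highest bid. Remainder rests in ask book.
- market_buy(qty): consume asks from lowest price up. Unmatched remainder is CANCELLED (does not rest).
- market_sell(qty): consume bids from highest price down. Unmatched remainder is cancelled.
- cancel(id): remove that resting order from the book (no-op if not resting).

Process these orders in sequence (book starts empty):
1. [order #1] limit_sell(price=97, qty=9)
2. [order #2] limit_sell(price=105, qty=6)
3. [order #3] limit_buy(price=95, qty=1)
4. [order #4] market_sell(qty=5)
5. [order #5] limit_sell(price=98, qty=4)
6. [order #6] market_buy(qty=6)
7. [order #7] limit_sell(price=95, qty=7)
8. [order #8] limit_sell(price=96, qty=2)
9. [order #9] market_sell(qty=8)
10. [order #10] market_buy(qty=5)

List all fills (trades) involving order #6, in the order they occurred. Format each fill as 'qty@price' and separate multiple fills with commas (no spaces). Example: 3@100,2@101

After op 1 [order #1] limit_sell(price=97, qty=9): fills=none; bids=[-] asks=[#1:9@97]
After op 2 [order #2] limit_sell(price=105, qty=6): fills=none; bids=[-] asks=[#1:9@97 #2:6@105]
After op 3 [order #3] limit_buy(price=95, qty=1): fills=none; bids=[#3:1@95] asks=[#1:9@97 #2:6@105]
After op 4 [order #4] market_sell(qty=5): fills=#3x#4:1@95; bids=[-] asks=[#1:9@97 #2:6@105]
After op 5 [order #5] limit_sell(price=98, qty=4): fills=none; bids=[-] asks=[#1:9@97 #5:4@98 #2:6@105]
After op 6 [order #6] market_buy(qty=6): fills=#6x#1:6@97; bids=[-] asks=[#1:3@97 #5:4@98 #2:6@105]
After op 7 [order #7] limit_sell(price=95, qty=7): fills=none; bids=[-] asks=[#7:7@95 #1:3@97 #5:4@98 #2:6@105]
After op 8 [order #8] limit_sell(price=96, qty=2): fills=none; bids=[-] asks=[#7:7@95 #8:2@96 #1:3@97 #5:4@98 #2:6@105]
After op 9 [order #9] market_sell(qty=8): fills=none; bids=[-] asks=[#7:7@95 #8:2@96 #1:3@97 #5:4@98 #2:6@105]
After op 10 [order #10] market_buy(qty=5): fills=#10x#7:5@95; bids=[-] asks=[#7:2@95 #8:2@96 #1:3@97 #5:4@98 #2:6@105]

Answer: 6@97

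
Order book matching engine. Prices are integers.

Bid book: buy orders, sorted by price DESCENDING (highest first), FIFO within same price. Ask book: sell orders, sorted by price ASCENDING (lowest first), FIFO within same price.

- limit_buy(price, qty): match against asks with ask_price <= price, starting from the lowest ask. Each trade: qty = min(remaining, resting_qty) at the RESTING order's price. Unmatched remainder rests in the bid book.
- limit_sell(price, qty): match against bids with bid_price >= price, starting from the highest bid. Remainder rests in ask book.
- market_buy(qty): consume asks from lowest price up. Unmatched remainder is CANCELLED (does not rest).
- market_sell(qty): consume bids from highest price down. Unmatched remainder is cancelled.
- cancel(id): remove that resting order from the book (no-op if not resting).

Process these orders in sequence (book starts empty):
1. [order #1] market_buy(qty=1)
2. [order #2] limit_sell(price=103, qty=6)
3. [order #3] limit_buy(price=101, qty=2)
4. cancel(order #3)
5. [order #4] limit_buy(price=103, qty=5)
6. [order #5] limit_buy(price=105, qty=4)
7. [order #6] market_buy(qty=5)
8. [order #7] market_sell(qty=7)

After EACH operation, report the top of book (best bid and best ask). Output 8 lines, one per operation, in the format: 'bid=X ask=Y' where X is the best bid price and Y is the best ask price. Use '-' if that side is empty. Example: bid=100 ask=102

After op 1 [order #1] market_buy(qty=1): fills=none; bids=[-] asks=[-]
After op 2 [order #2] limit_sell(price=103, qty=6): fills=none; bids=[-] asks=[#2:6@103]
After op 3 [order #3] limit_buy(price=101, qty=2): fills=none; bids=[#3:2@101] asks=[#2:6@103]
After op 4 cancel(order #3): fills=none; bids=[-] asks=[#2:6@103]
After op 5 [order #4] limit_buy(price=103, qty=5): fills=#4x#2:5@103; bids=[-] asks=[#2:1@103]
After op 6 [order #5] limit_buy(price=105, qty=4): fills=#5x#2:1@103; bids=[#5:3@105] asks=[-]
After op 7 [order #6] market_buy(qty=5): fills=none; bids=[#5:3@105] asks=[-]
After op 8 [order #7] market_sell(qty=7): fills=#5x#7:3@105; bids=[-] asks=[-]

Answer: bid=- ask=-
bid=- ask=103
bid=101 ask=103
bid=- ask=103
bid=- ask=103
bid=105 ask=-
bid=105 ask=-
bid=- ask=-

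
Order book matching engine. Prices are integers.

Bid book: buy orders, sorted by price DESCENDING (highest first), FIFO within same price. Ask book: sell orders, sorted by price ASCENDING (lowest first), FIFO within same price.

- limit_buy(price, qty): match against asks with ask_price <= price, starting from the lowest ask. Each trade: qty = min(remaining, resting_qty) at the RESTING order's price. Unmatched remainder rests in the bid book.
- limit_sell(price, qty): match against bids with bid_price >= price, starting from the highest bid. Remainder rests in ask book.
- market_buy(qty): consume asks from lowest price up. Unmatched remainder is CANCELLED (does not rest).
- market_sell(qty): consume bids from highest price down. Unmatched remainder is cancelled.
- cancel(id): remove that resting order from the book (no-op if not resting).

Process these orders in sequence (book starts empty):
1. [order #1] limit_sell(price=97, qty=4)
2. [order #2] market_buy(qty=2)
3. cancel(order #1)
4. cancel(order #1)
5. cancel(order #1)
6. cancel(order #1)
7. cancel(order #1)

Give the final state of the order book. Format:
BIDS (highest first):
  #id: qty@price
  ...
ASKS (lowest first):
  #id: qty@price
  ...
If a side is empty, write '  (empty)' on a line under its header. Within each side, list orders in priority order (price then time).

After op 1 [order #1] limit_sell(price=97, qty=4): fills=none; bids=[-] asks=[#1:4@97]
After op 2 [order #2] market_buy(qty=2): fills=#2x#1:2@97; bids=[-] asks=[#1:2@97]
After op 3 cancel(order #1): fills=none; bids=[-] asks=[-]
After op 4 cancel(order #1): fills=none; bids=[-] asks=[-]
After op 5 cancel(order #1): fills=none; bids=[-] asks=[-]
After op 6 cancel(order #1): fills=none; bids=[-] asks=[-]
After op 7 cancel(order #1): fills=none; bids=[-] asks=[-]

Answer: BIDS (highest first):
  (empty)
ASKS (lowest first):
  (empty)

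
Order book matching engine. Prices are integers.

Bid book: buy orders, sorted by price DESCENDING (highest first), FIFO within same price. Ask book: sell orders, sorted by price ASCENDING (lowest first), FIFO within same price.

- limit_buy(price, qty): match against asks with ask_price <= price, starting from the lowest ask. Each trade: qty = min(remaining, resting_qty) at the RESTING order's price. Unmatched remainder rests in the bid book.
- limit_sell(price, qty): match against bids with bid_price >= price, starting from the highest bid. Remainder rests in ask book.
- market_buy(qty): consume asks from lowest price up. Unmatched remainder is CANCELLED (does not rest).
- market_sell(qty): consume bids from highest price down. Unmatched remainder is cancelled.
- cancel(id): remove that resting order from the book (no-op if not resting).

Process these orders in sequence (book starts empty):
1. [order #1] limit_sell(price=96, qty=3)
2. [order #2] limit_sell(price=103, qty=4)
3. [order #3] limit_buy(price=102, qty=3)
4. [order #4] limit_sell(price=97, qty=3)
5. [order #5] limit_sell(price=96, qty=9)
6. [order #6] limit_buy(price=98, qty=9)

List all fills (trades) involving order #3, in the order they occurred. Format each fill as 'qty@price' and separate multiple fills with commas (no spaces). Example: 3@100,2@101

After op 1 [order #1] limit_sell(price=96, qty=3): fills=none; bids=[-] asks=[#1:3@96]
After op 2 [order #2] limit_sell(price=103, qty=4): fills=none; bids=[-] asks=[#1:3@96 #2:4@103]
After op 3 [order #3] limit_buy(price=102, qty=3): fills=#3x#1:3@96; bids=[-] asks=[#2:4@103]
After op 4 [order #4] limit_sell(price=97, qty=3): fills=none; bids=[-] asks=[#4:3@97 #2:4@103]
After op 5 [order #5] limit_sell(price=96, qty=9): fills=none; bids=[-] asks=[#5:9@96 #4:3@97 #2:4@103]
After op 6 [order #6] limit_buy(price=98, qty=9): fills=#6x#5:9@96; bids=[-] asks=[#4:3@97 #2:4@103]

Answer: 3@96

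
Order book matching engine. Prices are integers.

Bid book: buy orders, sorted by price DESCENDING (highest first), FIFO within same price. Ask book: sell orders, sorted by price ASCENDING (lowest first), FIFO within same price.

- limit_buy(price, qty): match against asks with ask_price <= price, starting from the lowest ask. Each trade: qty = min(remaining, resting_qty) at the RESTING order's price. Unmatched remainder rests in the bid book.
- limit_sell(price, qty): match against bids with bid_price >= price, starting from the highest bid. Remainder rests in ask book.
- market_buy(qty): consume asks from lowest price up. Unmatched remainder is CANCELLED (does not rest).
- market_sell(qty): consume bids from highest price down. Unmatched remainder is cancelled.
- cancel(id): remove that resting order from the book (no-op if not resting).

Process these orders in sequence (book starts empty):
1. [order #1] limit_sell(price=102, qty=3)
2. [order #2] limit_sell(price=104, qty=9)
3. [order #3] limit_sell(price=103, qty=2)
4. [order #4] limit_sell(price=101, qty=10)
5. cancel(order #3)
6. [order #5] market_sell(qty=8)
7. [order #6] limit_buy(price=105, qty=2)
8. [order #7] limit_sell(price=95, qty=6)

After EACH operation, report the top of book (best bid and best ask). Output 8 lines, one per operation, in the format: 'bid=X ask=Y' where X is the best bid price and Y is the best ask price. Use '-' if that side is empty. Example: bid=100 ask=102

Answer: bid=- ask=102
bid=- ask=102
bid=- ask=102
bid=- ask=101
bid=- ask=101
bid=- ask=101
bid=- ask=101
bid=- ask=95

Derivation:
After op 1 [order #1] limit_sell(price=102, qty=3): fills=none; bids=[-] asks=[#1:3@102]
After op 2 [order #2] limit_sell(price=104, qty=9): fills=none; bids=[-] asks=[#1:3@102 #2:9@104]
After op 3 [order #3] limit_sell(price=103, qty=2): fills=none; bids=[-] asks=[#1:3@102 #3:2@103 #2:9@104]
After op 4 [order #4] limit_sell(price=101, qty=10): fills=none; bids=[-] asks=[#4:10@101 #1:3@102 #3:2@103 #2:9@104]
After op 5 cancel(order #3): fills=none; bids=[-] asks=[#4:10@101 #1:3@102 #2:9@104]
After op 6 [order #5] market_sell(qty=8): fills=none; bids=[-] asks=[#4:10@101 #1:3@102 #2:9@104]
After op 7 [order #6] limit_buy(price=105, qty=2): fills=#6x#4:2@101; bids=[-] asks=[#4:8@101 #1:3@102 #2:9@104]
After op 8 [order #7] limit_sell(price=95, qty=6): fills=none; bids=[-] asks=[#7:6@95 #4:8@101 #1:3@102 #2:9@104]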